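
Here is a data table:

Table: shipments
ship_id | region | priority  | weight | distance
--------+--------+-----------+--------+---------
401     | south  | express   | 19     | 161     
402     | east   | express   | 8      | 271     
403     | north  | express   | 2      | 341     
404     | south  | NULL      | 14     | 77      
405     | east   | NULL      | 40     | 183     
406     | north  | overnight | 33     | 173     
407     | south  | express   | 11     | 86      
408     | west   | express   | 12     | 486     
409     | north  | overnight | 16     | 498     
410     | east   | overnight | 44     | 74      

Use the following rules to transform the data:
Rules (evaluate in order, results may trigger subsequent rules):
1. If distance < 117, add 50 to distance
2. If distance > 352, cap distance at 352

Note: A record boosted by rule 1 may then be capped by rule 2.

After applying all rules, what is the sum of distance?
2220

Step 1: Apply rule 1 to records with distance < 117
  - 3 records get bonus of 50
  - Of these, 0 records then exceed 352 and get capped
Step 2: Apply rule 2 to records with distance > 352
  - 2 records (original) are capped
Step 3: Calculate final sum = 2220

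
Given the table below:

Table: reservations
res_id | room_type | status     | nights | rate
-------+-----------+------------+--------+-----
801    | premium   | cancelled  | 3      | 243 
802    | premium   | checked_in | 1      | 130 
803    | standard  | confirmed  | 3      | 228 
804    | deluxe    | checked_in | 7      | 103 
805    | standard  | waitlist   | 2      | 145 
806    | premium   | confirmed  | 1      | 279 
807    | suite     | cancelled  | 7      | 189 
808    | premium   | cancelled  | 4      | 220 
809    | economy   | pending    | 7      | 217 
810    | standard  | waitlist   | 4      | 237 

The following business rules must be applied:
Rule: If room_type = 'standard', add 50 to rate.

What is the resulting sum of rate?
2141

Step 1: Count records where room_type = 'standard': 3
Step 2: Total bonus added: 3 × 50 = 150
Step 3: Original sum of rate: 1991
Step 4: Final sum = 1991 + 150 = 2141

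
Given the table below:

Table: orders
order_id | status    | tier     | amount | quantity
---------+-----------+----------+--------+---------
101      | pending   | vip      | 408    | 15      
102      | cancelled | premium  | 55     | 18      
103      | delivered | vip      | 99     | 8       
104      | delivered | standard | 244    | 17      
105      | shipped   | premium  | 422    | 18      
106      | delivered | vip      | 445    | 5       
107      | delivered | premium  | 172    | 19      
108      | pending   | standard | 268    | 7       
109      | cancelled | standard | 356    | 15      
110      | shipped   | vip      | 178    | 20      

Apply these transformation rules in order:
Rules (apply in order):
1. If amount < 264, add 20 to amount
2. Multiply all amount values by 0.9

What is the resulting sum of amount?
2472.3

Step 1: Apply Rule 1 - Add 20 to records with amount < 264
  - 5 records affected: 748 + (5 × 20) = 848
  - Unaffected records: 1899
  - Sum after Rule 1: 2747
Step 2: Apply Rule 2 - Multiply all by 0.9
  - 2747 × 0.9 = 2472.3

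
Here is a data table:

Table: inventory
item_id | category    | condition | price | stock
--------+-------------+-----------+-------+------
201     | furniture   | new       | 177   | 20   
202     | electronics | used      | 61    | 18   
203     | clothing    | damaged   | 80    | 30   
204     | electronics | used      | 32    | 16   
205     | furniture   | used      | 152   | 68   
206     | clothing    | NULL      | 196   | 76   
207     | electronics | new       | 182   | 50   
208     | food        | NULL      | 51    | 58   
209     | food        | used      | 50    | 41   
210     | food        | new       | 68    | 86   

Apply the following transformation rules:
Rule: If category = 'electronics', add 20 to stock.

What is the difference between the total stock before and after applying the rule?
60

Step 1: Original sum of stock = 463
Step 2: 3 records have category = 'electronics'
Step 3: Each affected record changes by 20
Step 4: Total change = 3 × 20 = 60
Step 5: New sum = 463 + 60 = 523
Step 6: Difference = |523 - 463| = 60
        (Sum increased by 60)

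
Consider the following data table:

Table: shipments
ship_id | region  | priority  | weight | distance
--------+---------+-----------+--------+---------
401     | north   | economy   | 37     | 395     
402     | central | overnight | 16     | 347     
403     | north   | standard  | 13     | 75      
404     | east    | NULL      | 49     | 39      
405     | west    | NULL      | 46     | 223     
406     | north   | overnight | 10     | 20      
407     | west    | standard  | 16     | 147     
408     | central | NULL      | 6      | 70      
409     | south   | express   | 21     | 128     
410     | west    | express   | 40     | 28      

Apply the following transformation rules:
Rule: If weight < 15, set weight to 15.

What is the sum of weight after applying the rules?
270

Step 1: 3 records have weight < 15
Step 2: These records originally summed to 29
Step 3: After setting to minimum: 3 × 15 = 45
Step 4: Unaffected records sum: 225
Step 5: Final sum = 45 + 225 = 270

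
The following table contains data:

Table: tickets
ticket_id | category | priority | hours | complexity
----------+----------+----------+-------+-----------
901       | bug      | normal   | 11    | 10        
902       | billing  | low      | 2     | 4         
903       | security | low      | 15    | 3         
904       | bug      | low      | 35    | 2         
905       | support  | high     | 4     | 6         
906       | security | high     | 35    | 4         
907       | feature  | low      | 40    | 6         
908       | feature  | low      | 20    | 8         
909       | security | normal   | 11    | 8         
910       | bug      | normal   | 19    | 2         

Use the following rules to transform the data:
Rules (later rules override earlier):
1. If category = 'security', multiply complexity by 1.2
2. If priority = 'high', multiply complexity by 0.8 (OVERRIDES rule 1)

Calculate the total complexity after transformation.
53.2

Step 1: Rule 2 takes priority for records with priority = 'high'
  - 2 records: 10 × 0.8 = 8.0
Step 2: Rule 1 applies to remaining records with category = 'security'
  - 2 records: 11 × 1.2 = 13.2
Step 3: Other records unchanged: 32
Step 4: Final sum = 8.0 + 13.2 + 32 = 53.2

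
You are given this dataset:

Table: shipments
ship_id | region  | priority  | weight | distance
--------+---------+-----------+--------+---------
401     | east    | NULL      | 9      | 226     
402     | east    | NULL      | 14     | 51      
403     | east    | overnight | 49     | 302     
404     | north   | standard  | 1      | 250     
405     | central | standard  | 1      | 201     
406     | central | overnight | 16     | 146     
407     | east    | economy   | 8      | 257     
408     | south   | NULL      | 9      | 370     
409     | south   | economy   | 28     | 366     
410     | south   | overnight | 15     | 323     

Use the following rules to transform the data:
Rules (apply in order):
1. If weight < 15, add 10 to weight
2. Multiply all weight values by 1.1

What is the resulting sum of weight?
231.0

Step 1: Apply Rule 1 - Add 10 to records with weight < 15
  - 6 records affected: 42 + (6 × 10) = 102
  - Unaffected records: 108
  - Sum after Rule 1: 210
Step 2: Apply Rule 2 - Multiply all by 1.1
  - 210 × 1.1 = 231.0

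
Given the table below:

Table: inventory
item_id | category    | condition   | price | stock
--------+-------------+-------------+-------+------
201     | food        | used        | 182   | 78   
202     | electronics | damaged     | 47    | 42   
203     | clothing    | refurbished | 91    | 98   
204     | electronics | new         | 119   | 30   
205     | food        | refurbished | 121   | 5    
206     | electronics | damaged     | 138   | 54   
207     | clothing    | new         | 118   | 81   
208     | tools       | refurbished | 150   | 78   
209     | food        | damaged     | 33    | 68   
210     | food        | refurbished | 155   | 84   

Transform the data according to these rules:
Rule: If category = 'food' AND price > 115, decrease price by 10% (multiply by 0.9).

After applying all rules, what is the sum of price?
1108.2

Step 1: Find records where category = 'food' AND price > 115
Step 2: 3 records match, summing to 458
Step 3: After multiplier: 458 × 0.9 = 412.2
Step 4: Unaffected records sum: 696
Step 5: Final sum = 412.2 + 696 = 1108.2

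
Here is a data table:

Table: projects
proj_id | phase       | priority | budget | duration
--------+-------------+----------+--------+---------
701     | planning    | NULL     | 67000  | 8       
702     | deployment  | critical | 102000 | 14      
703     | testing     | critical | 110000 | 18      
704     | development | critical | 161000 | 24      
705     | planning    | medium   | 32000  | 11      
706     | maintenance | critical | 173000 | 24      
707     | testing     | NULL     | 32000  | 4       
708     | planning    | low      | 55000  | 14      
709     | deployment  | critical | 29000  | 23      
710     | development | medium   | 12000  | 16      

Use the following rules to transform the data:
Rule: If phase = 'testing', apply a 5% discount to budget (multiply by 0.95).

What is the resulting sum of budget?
765900.0

Step 1: Records with phase = 'testing' have total budget = 142000
Step 2: Apply multiplier: 142000 × 0.95 = 134900.0
Step 3: Other records total: 631000
Step 4: Final sum = 134900.0 + 631000 = 765900.0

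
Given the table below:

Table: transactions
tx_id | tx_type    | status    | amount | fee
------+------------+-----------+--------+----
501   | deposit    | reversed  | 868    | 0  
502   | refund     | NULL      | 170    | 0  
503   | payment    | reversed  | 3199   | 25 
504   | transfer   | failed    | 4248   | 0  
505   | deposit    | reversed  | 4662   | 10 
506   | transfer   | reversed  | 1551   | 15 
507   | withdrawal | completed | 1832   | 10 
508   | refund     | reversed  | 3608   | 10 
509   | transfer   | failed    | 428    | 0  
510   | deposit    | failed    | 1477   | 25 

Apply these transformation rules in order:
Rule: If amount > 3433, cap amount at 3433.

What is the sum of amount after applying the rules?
19824

Step 1: 3 records have amount > 3433
Step 2: These records originally summed to 12518
Step 3: After capping: 3 × 3433 = 10299
Step 4: Unaffected records sum: 9525
Step 5: Final sum = 10299 + 9525 = 19824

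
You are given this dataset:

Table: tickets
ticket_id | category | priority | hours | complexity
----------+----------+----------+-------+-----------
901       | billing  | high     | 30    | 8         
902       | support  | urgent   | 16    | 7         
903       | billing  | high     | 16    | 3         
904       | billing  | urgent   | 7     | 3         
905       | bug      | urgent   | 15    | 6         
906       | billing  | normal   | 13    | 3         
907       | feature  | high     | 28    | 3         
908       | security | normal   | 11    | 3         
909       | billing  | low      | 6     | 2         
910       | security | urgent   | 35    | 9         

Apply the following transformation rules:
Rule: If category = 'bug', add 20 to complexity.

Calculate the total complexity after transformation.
67

Step 1: Count records where category = 'bug': 1
Step 2: Total bonus added: 1 × 20 = 20
Step 3: Original sum of complexity: 47
Step 4: Final sum = 47 + 20 = 67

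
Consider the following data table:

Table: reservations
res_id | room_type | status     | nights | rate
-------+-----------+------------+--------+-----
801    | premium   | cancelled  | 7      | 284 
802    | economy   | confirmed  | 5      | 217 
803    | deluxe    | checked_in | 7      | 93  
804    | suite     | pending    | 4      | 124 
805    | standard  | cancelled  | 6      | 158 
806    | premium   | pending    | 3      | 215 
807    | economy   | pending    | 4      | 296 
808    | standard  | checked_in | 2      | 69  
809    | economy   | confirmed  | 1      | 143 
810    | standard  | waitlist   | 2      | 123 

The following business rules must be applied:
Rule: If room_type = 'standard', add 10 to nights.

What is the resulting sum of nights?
71

Step 1: Count records where room_type = 'standard': 3
Step 2: Total bonus added: 3 × 10 = 30
Step 3: Original sum of nights: 41
Step 4: Final sum = 41 + 30 = 71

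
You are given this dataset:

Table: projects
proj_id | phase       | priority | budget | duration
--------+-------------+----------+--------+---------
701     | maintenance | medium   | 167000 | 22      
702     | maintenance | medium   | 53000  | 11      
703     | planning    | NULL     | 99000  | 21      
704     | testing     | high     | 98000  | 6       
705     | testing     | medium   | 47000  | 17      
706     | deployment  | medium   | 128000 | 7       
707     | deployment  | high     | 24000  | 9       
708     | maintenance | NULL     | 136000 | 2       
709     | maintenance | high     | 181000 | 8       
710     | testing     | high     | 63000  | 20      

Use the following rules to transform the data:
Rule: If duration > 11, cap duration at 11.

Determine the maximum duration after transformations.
11

Step 1: Original maximum duration = 22
Step 2: Apply cap at 11
Step 3: 4 records had duration > 11 and were capped
Step 4: Maximum after transformation = 11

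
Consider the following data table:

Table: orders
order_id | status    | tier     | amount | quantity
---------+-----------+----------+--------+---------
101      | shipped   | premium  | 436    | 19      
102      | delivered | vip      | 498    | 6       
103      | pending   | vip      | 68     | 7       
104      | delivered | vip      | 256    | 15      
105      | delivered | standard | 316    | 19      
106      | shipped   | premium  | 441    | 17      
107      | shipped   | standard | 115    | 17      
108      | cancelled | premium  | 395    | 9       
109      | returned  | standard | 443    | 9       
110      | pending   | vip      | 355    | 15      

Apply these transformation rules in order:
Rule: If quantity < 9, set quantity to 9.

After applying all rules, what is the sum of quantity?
138

Step 1: 2 records have quantity < 9
Step 2: These records originally summed to 13
Step 3: After setting to minimum: 2 × 9 = 18
Step 4: Unaffected records sum: 120
Step 5: Final sum = 18 + 120 = 138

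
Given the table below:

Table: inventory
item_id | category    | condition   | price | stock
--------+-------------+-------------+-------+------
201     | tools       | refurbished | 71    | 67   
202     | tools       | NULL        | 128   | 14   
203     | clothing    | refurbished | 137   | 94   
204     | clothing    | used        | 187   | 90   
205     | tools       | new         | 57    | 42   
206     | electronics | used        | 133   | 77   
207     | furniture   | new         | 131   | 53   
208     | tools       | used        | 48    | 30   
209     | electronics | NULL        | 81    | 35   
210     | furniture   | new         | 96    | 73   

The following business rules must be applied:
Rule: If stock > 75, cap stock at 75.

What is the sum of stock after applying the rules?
539

Step 1: 3 records have stock > 75
Step 2: These records originally summed to 261
Step 3: After capping: 3 × 75 = 225
Step 4: Unaffected records sum: 314
Step 5: Final sum = 225 + 314 = 539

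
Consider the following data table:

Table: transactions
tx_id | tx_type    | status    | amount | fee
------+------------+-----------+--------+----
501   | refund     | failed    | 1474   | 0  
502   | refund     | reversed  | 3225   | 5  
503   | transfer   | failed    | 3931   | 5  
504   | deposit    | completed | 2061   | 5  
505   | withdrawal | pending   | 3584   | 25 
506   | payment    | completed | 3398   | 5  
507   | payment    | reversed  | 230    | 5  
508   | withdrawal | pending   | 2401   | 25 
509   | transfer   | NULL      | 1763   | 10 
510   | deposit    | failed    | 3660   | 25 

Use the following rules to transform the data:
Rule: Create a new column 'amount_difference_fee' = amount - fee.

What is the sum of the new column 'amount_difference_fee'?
25617

Step 1: For each record, compute amount - fee
Example calculations:
  1474 - 0 = 1474
  3225 - 5 = 3220
  3931 - 5 = 3926
  ...
Step 2: Sum all derived values
Step 3: Total = 25617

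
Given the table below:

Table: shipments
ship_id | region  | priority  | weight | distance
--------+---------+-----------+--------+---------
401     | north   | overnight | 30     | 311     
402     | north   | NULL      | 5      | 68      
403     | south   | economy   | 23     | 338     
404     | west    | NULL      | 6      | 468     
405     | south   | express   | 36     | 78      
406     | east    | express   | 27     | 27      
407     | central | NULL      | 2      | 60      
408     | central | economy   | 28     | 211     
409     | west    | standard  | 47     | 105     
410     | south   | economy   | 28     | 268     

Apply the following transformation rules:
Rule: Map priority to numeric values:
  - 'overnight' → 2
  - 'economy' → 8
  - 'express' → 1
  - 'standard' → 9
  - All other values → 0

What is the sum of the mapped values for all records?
37

Step 1: Apply mapping to each record
Step 2: Count by status:
  'overnight': 1 records × 2 = 2
  'economy': 3 records × 8 = 24
  'express': 2 records × 1 = 2
  'standard': 1 records × 9 = 9
Step 3: Sum all mapped values = 37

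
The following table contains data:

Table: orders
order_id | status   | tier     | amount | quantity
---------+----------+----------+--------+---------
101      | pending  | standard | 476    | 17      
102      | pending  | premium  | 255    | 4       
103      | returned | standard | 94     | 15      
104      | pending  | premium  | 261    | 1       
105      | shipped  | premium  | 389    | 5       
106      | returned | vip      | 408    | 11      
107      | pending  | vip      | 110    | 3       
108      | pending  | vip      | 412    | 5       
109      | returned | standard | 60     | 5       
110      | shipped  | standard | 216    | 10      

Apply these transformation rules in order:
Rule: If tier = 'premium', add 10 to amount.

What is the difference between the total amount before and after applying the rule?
30

Step 1: Original sum of amount = 2681
Step 2: 3 records have tier = 'premium'
Step 3: Each affected record changes by 10
Step 4: Total change = 3 × 10 = 30
Step 5: New sum = 2681 + 30 = 2711
Step 6: Difference = |2711 - 2681| = 30
        (Sum increased by 30)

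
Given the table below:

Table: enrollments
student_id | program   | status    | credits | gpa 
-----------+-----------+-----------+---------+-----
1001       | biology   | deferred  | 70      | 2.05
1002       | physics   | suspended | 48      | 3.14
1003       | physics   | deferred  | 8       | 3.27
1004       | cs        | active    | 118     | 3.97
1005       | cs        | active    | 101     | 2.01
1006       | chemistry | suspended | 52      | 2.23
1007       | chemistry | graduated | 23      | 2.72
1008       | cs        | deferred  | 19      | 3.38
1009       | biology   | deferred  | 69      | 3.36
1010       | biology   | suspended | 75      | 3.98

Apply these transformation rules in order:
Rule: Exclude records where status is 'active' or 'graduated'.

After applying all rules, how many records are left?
7

Step 1: Count records to exclude
  - 2 (active) + 1 (graduated) = 3 records
Step 2: Total records: 10
Step 3: Remaining = 10 - 3 = 7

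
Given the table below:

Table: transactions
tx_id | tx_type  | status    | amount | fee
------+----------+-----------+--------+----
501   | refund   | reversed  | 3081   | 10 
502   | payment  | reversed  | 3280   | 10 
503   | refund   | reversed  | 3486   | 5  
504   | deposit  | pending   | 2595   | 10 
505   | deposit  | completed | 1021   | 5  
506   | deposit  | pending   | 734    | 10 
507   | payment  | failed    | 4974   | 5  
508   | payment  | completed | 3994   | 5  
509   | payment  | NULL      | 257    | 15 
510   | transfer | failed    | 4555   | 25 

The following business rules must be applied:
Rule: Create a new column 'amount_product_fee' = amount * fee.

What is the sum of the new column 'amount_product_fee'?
282005

Step 1: For each record, compute amount * fee
Example calculations:
  3081 * 10 = 30810
  3280 * 10 = 32800
  3486 * 5 = 17430
  ...
Step 2: Sum all derived values
Step 3: Total = 282005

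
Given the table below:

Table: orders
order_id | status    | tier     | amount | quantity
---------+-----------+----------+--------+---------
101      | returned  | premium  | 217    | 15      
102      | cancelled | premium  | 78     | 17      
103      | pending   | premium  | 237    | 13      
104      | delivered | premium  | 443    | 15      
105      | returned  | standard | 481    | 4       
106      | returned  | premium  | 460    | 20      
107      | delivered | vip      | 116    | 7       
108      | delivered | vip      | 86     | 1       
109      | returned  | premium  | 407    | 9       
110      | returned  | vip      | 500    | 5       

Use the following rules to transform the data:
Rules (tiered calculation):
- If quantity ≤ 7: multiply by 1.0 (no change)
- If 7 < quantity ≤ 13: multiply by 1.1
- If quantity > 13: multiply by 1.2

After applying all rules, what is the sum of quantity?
121.6

Step 1: Tier 1 (quantity ≤ 7): 4 records, sum = 17 × 1.0 = 17.0
Step 2: Tier 2 (7 < quantity ≤ 13): 2 records, sum = 22 × 1.1 = 24.2
Step 3: Tier 3 (quantity > 13): 4 records, sum = 67 × 1.2 = 80.4
Step 4: Final sum = 17.0 + 24.2 + 80.4 = 121.6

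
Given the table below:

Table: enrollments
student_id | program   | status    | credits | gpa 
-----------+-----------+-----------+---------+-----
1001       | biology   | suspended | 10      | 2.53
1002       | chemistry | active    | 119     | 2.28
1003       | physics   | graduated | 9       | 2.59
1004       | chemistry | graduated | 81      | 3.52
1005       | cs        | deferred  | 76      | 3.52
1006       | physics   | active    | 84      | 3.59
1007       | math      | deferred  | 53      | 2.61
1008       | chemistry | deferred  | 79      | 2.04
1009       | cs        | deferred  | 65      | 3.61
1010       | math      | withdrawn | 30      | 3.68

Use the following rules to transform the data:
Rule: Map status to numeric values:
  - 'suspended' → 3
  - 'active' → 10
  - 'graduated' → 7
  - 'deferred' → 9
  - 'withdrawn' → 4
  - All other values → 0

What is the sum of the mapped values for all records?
77

Step 1: Apply mapping to each record
Step 2: Count by status:
  'suspended': 1 records × 3 = 3
  'active': 2 records × 10 = 20
  'graduated': 2 records × 7 = 14
  'deferred': 4 records × 9 = 36
  'withdrawn': 1 records × 4 = 4
Step 3: Sum all mapped values = 77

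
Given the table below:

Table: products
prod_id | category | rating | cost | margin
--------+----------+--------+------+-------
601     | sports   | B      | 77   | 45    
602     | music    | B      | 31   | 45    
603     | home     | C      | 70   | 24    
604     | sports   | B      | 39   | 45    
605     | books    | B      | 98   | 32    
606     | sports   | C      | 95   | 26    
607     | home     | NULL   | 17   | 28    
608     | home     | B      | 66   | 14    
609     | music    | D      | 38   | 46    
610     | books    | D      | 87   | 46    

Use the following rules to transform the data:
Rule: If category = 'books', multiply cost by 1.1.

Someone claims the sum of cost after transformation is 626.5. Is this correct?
No, the correct result is 636.5.

Step 1: Calculate the correct sum after transformation
Step 2: Apply multiplier 1.1 to records where category = 'books'
Step 3: Correct result = 636.5
Step 4: Claimed result = 626.5
Step 5: 636.5 ≠ 626.5
Conclusion: The claimed result is incorrect. The correct answer is 636.5.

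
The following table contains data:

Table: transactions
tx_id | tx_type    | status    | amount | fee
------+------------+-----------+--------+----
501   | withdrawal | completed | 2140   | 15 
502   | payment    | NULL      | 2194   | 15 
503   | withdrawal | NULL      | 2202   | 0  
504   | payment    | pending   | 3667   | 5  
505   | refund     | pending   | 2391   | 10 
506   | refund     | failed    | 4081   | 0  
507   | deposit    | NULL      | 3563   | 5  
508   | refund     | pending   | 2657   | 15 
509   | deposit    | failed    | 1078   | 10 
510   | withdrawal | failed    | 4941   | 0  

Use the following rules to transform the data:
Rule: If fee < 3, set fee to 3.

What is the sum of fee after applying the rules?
84

Step 1: 3 records have fee < 3
Step 2: These records originally summed to 0
Step 3: After setting to minimum: 3 × 3 = 9
Step 4: Unaffected records sum: 75
Step 5: Final sum = 9 + 75 = 84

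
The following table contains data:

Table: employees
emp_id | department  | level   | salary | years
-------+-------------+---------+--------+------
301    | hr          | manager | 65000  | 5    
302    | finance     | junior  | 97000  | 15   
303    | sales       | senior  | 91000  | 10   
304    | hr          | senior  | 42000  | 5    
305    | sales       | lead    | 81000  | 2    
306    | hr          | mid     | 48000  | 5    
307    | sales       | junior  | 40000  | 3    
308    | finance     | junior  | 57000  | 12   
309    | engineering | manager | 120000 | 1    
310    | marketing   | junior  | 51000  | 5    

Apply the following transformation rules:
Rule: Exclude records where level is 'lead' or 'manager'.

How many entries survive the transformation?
7

Step 1: Count records to exclude
  - 1 (lead) + 2 (manager) = 3 records
Step 2: Total records: 10
Step 3: Remaining = 10 - 3 = 7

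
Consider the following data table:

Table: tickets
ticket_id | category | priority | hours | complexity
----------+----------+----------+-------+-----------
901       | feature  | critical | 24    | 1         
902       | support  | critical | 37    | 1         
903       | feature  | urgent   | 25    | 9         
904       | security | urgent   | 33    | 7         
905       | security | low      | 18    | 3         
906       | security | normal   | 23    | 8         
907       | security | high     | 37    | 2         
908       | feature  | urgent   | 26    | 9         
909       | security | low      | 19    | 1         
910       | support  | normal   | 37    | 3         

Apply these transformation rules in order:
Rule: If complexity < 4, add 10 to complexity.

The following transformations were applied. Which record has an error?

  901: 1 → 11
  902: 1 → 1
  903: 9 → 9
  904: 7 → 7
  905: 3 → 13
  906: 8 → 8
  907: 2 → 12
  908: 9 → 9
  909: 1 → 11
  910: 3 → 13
Record 902 has an error. The correct transformed value should be 11, not 1.

Step 1: Check each record against the rule
Step 2: Record 902 has complexity = 1
Step 3: Since 1 < 4, the bonus should have been applied
Step 4: Correct value = 11, but claimed value = 1
Conclusion: Record 902 has the error.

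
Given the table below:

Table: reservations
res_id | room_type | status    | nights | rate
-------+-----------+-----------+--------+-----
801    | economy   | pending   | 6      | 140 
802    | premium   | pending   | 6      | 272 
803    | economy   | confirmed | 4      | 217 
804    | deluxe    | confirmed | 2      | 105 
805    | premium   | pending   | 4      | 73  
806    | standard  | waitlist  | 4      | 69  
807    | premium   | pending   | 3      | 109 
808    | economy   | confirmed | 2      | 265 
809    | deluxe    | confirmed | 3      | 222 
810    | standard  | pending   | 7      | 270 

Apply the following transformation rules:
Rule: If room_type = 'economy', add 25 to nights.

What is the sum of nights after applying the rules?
116

Step 1: Count records where room_type = 'economy': 3
Step 2: Total bonus added: 3 × 25 = 75
Step 3: Original sum of nights: 41
Step 4: Final sum = 41 + 75 = 116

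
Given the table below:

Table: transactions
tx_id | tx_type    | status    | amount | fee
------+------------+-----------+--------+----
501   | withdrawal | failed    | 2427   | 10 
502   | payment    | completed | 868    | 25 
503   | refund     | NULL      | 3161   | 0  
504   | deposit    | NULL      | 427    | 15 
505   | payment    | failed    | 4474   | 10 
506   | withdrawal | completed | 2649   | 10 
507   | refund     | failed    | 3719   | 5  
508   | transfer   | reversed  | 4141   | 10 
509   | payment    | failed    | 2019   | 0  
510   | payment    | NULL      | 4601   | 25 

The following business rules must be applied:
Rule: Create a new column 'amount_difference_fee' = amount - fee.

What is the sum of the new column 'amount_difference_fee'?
28376

Step 1: For each record, compute amount - fee
Example calculations:
  2427 - 10 = 2417
  868 - 25 = 843
  3161 - 0 = 3161
  ...
Step 2: Sum all derived values
Step 3: Total = 28376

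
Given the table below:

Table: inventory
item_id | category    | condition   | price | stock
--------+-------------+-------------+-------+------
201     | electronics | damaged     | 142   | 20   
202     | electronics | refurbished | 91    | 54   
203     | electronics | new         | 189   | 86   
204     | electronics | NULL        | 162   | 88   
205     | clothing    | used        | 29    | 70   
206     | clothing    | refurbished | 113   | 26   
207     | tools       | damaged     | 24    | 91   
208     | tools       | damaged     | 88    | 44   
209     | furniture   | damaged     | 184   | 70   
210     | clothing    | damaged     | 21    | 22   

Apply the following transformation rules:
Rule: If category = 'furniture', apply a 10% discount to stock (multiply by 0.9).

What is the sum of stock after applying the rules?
564.0

Step 1: Records with category = 'furniture' have total stock = 70
Step 2: Apply multiplier: 70 × 0.9 = 63.0
Step 3: Other records total: 501
Step 4: Final sum = 63.0 + 501 = 564.0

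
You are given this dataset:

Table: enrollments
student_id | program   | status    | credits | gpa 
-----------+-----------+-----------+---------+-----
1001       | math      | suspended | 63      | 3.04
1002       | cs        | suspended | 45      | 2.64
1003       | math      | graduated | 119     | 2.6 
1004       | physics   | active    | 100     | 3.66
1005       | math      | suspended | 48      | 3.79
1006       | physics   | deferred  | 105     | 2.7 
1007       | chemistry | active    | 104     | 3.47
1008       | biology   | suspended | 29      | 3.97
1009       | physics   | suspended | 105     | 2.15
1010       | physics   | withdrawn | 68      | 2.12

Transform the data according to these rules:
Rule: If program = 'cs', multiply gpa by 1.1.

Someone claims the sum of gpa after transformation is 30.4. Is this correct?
Yes, the result is correct.

Step 1: Calculate the correct sum after transformation
Step 2: Apply multiplier 1.1 to records where program = 'cs'
Step 3: Correct result = 30.4
Step 4: Claimed result = 30.4
Step 5: 30.4 = 30.4 ✓
Conclusion: The claimed result is correct.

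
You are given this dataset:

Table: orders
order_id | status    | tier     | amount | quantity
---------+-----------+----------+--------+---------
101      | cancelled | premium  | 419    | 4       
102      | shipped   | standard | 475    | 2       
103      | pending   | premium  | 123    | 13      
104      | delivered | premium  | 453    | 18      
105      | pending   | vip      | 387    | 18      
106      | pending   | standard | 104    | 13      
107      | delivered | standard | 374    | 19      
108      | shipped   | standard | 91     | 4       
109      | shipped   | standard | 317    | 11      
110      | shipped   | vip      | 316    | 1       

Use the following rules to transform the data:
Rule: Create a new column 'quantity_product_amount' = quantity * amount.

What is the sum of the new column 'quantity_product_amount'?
31970

Step 1: For each record, compute quantity * amount
Example calculations:
  4 * 419 = 1676
  2 * 475 = 950
  13 * 123 = 1599
  ...
Step 2: Sum all derived values
Step 3: Total = 31970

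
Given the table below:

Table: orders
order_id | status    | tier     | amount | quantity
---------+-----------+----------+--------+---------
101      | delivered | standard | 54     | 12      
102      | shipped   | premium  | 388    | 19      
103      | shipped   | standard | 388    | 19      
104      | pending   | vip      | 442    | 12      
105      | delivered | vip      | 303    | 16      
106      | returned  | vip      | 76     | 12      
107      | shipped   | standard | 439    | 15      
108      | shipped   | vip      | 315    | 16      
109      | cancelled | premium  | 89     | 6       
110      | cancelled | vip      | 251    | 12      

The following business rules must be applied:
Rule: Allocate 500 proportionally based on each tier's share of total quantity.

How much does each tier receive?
premium: 89.93, standard: 165.47, vip: 244.6

Step 1: Calculate total quantity = 139
Step 2: Calculate each tier's proportion:
  premium: 25/139 = 17.99% → 89.93
  standard: 46/139 = 33.09% → 165.47
  vip: 68/139 = 48.92% → 244.6
Step 3: Verify: sum of allocations ≈ 500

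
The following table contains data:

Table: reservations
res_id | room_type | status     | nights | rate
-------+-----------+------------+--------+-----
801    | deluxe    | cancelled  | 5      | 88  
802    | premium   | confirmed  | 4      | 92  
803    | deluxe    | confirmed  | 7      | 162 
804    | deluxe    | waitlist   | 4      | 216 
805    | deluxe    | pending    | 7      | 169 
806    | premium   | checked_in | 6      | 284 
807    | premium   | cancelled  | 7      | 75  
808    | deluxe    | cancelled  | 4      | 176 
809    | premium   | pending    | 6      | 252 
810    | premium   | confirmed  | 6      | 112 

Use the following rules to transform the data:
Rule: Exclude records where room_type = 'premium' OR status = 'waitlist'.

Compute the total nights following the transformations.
23

Step 1: Find records where room_type = 'premium' OR status = 'waitlist'
Step 2: 6 records match, summing to 33
Step 3: Original sum: 56
Step 4: Remaining sum = 56 - 33 = 23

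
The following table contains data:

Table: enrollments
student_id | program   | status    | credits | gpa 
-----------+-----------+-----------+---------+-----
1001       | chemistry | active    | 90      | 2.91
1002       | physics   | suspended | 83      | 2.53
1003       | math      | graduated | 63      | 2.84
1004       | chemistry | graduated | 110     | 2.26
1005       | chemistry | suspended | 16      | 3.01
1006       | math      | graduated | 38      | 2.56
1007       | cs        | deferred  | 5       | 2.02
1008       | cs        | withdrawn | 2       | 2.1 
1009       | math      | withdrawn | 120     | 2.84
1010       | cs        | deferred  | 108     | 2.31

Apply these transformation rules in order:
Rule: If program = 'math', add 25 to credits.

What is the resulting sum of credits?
710

Step 1: Count records where program = 'math': 3
Step 2: Total bonus added: 3 × 25 = 75
Step 3: Original sum of credits: 635
Step 4: Final sum = 635 + 75 = 710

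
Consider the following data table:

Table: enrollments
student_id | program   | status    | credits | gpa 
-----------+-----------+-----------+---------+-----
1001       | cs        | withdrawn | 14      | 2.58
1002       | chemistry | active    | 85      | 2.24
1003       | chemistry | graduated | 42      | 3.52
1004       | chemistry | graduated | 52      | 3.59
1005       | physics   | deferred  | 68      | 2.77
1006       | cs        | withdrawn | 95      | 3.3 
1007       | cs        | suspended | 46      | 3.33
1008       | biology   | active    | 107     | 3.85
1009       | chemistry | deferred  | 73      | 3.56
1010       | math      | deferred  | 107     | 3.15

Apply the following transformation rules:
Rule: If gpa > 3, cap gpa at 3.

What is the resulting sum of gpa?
28.59

Step 1: 7 records have gpa > 3
Step 2: These records originally summed to 24.3
Step 3: After capping: 7 × 3 = 21
Step 4: Unaffected records sum: 7.59
Step 5: Final sum = 21 + 7.59 = 28.59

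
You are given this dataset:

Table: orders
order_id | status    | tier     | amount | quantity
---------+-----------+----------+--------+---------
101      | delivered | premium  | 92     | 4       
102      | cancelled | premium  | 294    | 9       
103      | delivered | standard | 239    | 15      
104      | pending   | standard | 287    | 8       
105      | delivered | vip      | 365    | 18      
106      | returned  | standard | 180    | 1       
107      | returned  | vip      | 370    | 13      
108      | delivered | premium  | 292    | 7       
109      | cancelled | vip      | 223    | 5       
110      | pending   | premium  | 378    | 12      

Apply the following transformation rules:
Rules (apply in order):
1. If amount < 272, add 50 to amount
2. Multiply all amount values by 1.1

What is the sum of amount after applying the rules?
3212.0

Step 1: Apply Rule 1 - Add 50 to records with amount < 272
  - 4 records affected: 734 + (4 × 50) = 934
  - Unaffected records: 1986
  - Sum after Rule 1: 2920
Step 2: Apply Rule 2 - Multiply all by 1.1
  - 2920 × 1.1 = 3212.0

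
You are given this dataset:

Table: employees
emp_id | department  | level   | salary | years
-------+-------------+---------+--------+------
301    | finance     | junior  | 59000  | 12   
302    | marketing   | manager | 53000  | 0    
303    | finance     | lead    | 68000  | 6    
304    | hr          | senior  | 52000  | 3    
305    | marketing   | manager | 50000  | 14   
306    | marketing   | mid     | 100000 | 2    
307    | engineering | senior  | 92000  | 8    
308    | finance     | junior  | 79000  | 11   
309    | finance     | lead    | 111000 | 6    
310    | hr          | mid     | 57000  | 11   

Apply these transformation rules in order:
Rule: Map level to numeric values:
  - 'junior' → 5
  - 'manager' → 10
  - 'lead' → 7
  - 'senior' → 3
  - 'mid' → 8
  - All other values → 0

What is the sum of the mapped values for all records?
66

Step 1: Apply mapping to each record
Step 2: Count by status:
  'junior': 2 records × 5 = 10
  'manager': 2 records × 10 = 20
  'lead': 2 records × 7 = 14
  'senior': 2 records × 3 = 6
  'mid': 2 records × 8 = 16
Step 3: Sum all mapped values = 66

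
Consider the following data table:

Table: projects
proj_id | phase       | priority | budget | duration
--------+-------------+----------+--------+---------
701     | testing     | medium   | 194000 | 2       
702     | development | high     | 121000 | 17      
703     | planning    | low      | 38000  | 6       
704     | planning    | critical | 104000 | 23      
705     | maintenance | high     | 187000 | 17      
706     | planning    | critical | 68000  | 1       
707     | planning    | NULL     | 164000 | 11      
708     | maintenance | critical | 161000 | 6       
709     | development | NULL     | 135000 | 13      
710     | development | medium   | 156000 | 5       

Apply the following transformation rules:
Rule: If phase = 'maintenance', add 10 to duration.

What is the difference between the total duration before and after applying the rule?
20

Step 1: Original sum of duration = 101
Step 2: 2 records have phase = 'maintenance'
Step 3: Each affected record changes by 10
Step 4: Total change = 2 × 10 = 20
Step 5: New sum = 101 + 20 = 121
Step 6: Difference = |121 - 101| = 20
        (Sum increased by 20)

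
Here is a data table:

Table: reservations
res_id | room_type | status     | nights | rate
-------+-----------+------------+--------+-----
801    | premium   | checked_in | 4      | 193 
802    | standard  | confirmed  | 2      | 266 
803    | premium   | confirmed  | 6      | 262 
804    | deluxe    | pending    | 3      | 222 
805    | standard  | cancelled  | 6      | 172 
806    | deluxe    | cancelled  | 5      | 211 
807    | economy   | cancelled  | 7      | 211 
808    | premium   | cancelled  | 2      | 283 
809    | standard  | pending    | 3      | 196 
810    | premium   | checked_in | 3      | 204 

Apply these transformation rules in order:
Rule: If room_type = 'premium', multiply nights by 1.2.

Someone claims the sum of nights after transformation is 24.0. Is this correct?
No, the correct result is 44.0.

Step 1: Calculate the correct sum after transformation
Step 2: Apply multiplier 1.2 to records where room_type = 'premium'
Step 3: Correct result = 44.0
Step 4: Claimed result = 24.0
Step 5: 44.0 ≠ 24.0
Conclusion: The claimed result is incorrect. The correct answer is 44.0.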